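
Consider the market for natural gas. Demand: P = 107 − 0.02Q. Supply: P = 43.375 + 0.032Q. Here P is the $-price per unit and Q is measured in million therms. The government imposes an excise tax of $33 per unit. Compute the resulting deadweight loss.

Competitive equilibrium: 107 − 0.02Q = 43.375 + 0.032Q → Q* = 1223.5577, P* = 82.5288.
With the tax, the buyer price exceeds the seller price by 33: (107 − 0.02Q) − (43.375 + 0.032Q) = 33 → Q' = 588.9423.
ΔQ = 1223.5577 − 588.9423 = 634.6154; the wedge equals the tax, 33.
DWL = ½ × 634.6154 × 33 = $10471.15 million.

$10471.15 million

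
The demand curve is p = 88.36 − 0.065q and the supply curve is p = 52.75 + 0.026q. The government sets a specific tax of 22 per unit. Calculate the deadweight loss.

2659.34

Competitive equilibrium: 88.36 − 0.065q = 52.75 + 0.026q → q* = 391.3187, p* = 62.9243.
With the tax, the buyer price exceeds the seller price by 22: (88.36 − 0.065q) − (52.75 + 0.026q) = 22 → q' = 149.5604.
Δq = 391.3187 − 149.5604 = 241.7583; the wedge equals the tax, 22.
DWL = ½ × 241.7583 × 22 = 2659.34.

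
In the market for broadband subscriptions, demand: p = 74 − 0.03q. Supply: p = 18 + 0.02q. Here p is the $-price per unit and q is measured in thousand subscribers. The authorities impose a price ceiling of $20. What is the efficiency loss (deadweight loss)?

$26010 thousand

Competitive equilibrium: 74 − 0.03q = 18 + 0.02q → q* = 1120, p* = 40.4.
At the ceiling p = 20, quantity supplied = (20 − 18)/0.02 = 100.
Willingness to pay at q' = 100: 74 − 0.03·100 = 71.
Δq = 1120 − 100 = 1020; wedge = 71 − 20 = 51.
Deadweight loss = ½ × 1020 × 51 = $26010 thousand.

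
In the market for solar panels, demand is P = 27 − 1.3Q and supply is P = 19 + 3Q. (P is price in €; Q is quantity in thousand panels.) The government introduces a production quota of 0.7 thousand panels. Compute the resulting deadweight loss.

€2.90 thousand

Competitive equilibrium: 27 − 1.3Q = 19 + 3Q → Q* = 1.8605, P* = 24.5814.
At Q = 0.7: demand price = 27 − 1.3·0.7 = 26.09; supply price = 19 + 3·0.7 = 21.1.
ΔQ = 1.8605 − 0.7 = 1.1605; wedge = 26.09 − 21.1 = 4.99.
Welfare loss = ½ × 1.1605 × 4.99 = €2.90 thousand.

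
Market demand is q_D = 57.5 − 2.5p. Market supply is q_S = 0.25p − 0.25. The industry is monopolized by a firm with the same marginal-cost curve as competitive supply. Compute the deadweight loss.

0.38

In inverse form: demand p = 23 − 0.4q, supply p = 1 + 4q.
Competitive equilibrium: 23 − 0.4q = 1 + 4q → q* = 5, p* = 21.
Marginal revenue: MR = 23 − 0.8q. Set MR = MC: 23 − 0.8q = 1 + 4q → q_m = 4.5833.
Price p_m = 23 − 0.4·4.5833 = 21.1667; MC(q_m) = 1 + 4·4.5833 = 19.3332.
Competitive q* = 5, so Δq = 0.4167; wedge = 21.1667 − 19.3332 = 1.8335.
Deadweight loss = ½ × 0.4167 × 1.8335 = 0.38.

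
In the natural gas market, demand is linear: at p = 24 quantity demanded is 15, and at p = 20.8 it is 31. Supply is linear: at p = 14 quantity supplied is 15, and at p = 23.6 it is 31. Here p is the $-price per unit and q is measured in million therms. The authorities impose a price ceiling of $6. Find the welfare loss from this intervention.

$266.94 million

Demand slope = (20.8 − 24)/(31 − 15) = −0.2, so p = 27 − 0.2q.
Supply slope = (23.6 − 14)/(31 − 15) = 0.6, so p = 5 + 0.6q.
Competitive equilibrium: 27 − 0.2q = 5 + 0.6q → q* = 27.5, p* = 21.5.
At the ceiling p = 6, quantity supplied = (6 − 5)/0.6 = 1.6667.
Willingness to pay at q' = 1.6667: 27 − 0.2·1.6667 = 26.6667.
Δq = 27.5 − 1.6667 = 25.8333; wedge = 26.6667 − 6 = 20.6667.
The triangle = ½ × 25.8333 × 20.6667 = $266.94 million.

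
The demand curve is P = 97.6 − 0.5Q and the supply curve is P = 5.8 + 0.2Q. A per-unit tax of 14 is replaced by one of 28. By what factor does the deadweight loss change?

Competitive equilibrium: 97.6 − 0.5Q = 5.8 + 0.2Q → Q* = 131.1429, P* = 32.0286.
For a per-unit tax t: ΔQ = t/0.7, so DWL = ½·t·(t/0.7) = t²/1.4.
At t = 14: DWL = 140. At t = 28: DWL = 560.
Ratio = (28/14)² = 4.

4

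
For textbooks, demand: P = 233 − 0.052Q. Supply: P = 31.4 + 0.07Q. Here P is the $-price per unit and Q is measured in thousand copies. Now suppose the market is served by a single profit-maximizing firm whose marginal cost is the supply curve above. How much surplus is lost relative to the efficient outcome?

$14876.45 thousand

Competitive equilibrium: 233 − 0.052Q = 31.4 + 0.07Q → Q* = 1652.45902, P* = 147.07213.
Marginal revenue: MR = 233 − 0.104Q. Set MR = MC: 233 − 0.104Q = 31.4 + 0.07Q → Q_m = 1158.62069.
Price P_m = 233 − 0.052·1158.62069 = 172.75172; MC(Q_m) = 31.4 + 0.07·1158.62069 = 112.50345.
Competitive Q* = 1652.45902, so ΔQ = 493.83833; wedge = 172.75172 − 112.50345 = 60.24827.
Deadweight loss = ½ × 493.83833 × 60.24827 = $14876.45 thousand.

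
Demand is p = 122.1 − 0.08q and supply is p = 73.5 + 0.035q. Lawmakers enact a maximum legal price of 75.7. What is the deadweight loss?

Competitive equilibrium: 122.1 − 0.08q = 73.5 + 0.035q → q* = 422.6087, p* = 88.2913.
At the ceiling p = 75.7, quantity supplied = (75.7 − 73.5)/0.035 = 62.85714.
Willingness to pay at q' = 62.85714: 122.1 − 0.08·62.85714 = 117.07143.
Δq = 422.6087 − 62.85714 = 359.75156; wedge = 117.07143 − 75.7 = 41.37143.
Welfare loss = ½ × 359.75156 × 41.37143 = 7441.72.

7441.72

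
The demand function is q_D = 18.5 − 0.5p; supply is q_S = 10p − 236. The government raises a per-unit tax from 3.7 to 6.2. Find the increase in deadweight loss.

In inverse form: demand p = 37 − 2q, supply p = 23.6 + 0.1q.
Competitive equilibrium: 37 − 2q = 23.6 + 0.1q → q* = 6.381, p* = 24.2381.
For a per-unit tax t: Δq = t/2.1, so DWL = ½·t·(t/2.1) = t²/4.2.
At t = 3.7: DWL = 3.26. At t = 6.2: DWL = 9.152.
Increase = 9.152 − 3.26 = 5.89.

5.89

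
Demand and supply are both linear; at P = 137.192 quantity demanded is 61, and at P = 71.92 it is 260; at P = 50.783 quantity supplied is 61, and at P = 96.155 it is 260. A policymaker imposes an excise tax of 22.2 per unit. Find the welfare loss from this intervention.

Demand slope = (71.92 − 137.192)/(260 − 61) = −0.328, so P = 157.2 − 0.328Q.
Supply slope = (96.155 − 50.783)/(260 − 61) = 0.228, so P = 36.875 + 0.228Q.
Competitive equilibrium: 157.2 − 0.328Q = 36.875 + 0.228Q → Q* = 216.4119, P* = 86.2169.
With the tax, the buyer price exceeds the seller price by 22.2: (157.2 − 0.328Q) − (36.875 + 0.228Q) = 22.2 → Q' = 176.4838.
ΔQ = 216.4119 − 176.4838 = 39.9281; the wedge equals the tax, 22.2.
Welfare loss = ½ × 39.9281 × 22.2 = 443.20.

443.20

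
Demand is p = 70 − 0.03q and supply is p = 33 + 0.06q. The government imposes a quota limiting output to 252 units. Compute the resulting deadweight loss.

Competitive equilibrium: 70 − 0.03q = 33 + 0.06q → q* = 411.1111, p* = 57.6667.
At q = 252: demand price = 70 − 0.03·252 = 62.44; supply price = 33 + 0.06·252 = 48.12.
Δq = 411.1111 − 252 = 159.1111; wedge = 62.44 − 48.12 = 14.32.
DWL = ½ × 159.1111 × 14.32 = 1139.24.

1139.24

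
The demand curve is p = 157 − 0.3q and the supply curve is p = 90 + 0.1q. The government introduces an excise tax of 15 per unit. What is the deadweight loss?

Competitive equilibrium: 157 − 0.3q = 90 + 0.1q → q* = 167.5, p* = 106.75.
With the tax, the buyer price exceeds the seller price by 15: (157 − 0.3q) − (90 + 0.1q) = 15 → q' = 130.
Δq = 167.5 − 130 = 37.5; the wedge equals the tax, 15.
DWL = ½ × 37.5 × 15 = 281.25.

281.25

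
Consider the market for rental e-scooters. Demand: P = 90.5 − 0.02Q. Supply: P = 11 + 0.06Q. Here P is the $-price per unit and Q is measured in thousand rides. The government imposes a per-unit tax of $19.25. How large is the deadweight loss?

$2316.02 thousand

Competitive equilibrium: 90.5 − 0.02Q = 11 + 0.06Q → Q* = 993.75, P* = 70.625.
With the tax, the buyer price exceeds the seller price by 19.25: (90.5 − 0.02Q) − (11 + 0.06Q) = 19.25 → Q' = 753.125.
ΔQ = 993.75 − 753.125 = 240.625; the wedge equals the tax, 19.25.
The triangle = ½ × 240.625 × 19.25 = $2316.02 thousand.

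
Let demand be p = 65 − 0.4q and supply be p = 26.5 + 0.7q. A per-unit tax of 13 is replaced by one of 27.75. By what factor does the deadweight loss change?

Competitive equilibrium: 65 − 0.4q = 26.5 + 0.7q → q* = 35, p* = 51.
For a per-unit tax t: Δq = t/1.1, so DWL = ½·t·(t/1.1) = t²/2.2.
At t = 13: DWL = 76.818. At t = 27.75: DWL = 350.028.
Ratio = (27.75/13)² = 4.557.

4.557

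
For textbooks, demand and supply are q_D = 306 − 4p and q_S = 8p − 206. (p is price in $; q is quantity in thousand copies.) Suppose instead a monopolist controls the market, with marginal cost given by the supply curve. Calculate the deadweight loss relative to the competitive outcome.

In inverse form: demand p = 76.5 − 0.25q, supply p = 25.75 + 0.125q.
Competitive equilibrium: 76.5 − 0.25q = 25.75 + 0.125q → q* = 135.3333, p* = 42.6667.
Marginal revenue: MR = 76.5 − 0.5q. Set MR = MC: 76.5 − 0.5q = 25.75 + 0.125q → q_m = 81.2.
Price p_m = 76.5 − 0.25·81.2 = 56.2; MC(q_m) = 25.75 + 0.125·81.2 = 35.9.
Competitive q* = 135.3333, so Δq = 54.1333; wedge = 56.2 − 35.9 = 20.3.
The triangle = ½ × 54.1333 × 20.3 = $549.45 thousand.

$549.45 thousand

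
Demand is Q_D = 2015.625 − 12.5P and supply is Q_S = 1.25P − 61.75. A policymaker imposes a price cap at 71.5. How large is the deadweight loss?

In inverse form: demand P = 161.25 − 0.08Q, supply P = 49.4 + 0.8Q.
Competitive equilibrium: 161.25 − 0.08Q = 49.4 + 0.8Q → Q* = 127.1023, P* = 151.0818.
At the ceiling P = 71.5, quantity supplied = (71.5 − 49.4)/0.8 = 27.625.
Willingness to pay at Q' = 27.625: 161.25 − 0.08·27.625 = 159.04.
ΔQ = 127.1023 − 27.625 = 99.4773; wedge = 159.04 − 71.5 = 87.54.
Deadweight loss = ½ × 99.4773 × 87.54 = 4354.12.

4354.12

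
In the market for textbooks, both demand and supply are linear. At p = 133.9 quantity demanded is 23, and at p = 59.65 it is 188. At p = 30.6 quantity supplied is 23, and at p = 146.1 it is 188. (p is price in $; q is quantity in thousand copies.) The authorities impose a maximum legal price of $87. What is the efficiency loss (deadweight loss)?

$49.25 thousand

Demand slope = (59.65 − 133.9)/(188 − 23) = −0.45, so p = 144.25 − 0.45q.
Supply slope = (146.1 − 30.6)/(188 − 23) = 0.7, so p = 14.5 + 0.7q.
Competitive equilibrium: 144.25 − 0.45q = 14.5 + 0.7q → q* = 112.8261, p* = 93.4783.
At the ceiling p = 87, quantity supplied = (87 − 14.5)/0.7 = 103.5714.
Willingness to pay at q' = 103.5714: 144.25 − 0.45·103.5714 = 97.6429.
Δq = 112.8261 − 103.5714 = 9.2547; wedge = 97.6429 − 87 = 10.6429.
DWL = ½ × 9.2547 × 10.6429 = $49.25 thousand.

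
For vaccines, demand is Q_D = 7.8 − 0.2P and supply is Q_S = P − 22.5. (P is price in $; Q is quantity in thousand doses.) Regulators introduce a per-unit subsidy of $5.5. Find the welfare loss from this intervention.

$2.52 thousand

In inverse form: demand P = 39 − 5Q, supply P = 22.5 + Q.
Competitive equilibrium: 39 − 5Q = 22.5 + Q → Q* = 2.75, P* = 25.25.
The subsidy lowers effective supply by 5.5: P = 17 + Q.
New quantity: 39 − 5Q = 17 + Q → Q' = 3.6667.
Overproduction ΔQ = 3.6667 − 2.75 = 0.9167; wedge = subsidy = 5.5.
The triangle = ½ × 0.9167 × 5.5 = $2.52 thousand.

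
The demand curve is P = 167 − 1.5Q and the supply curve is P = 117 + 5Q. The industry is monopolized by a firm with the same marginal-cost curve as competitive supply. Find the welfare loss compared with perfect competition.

Competitive equilibrium: 167 − 1.5Q = 117 + 5Q → Q* = 7.6923, P* = 155.4615.
Marginal revenue: MR = 167 − 3Q. Set MR = MC: 167 − 3Q = 117 + 5Q → Q_m = 6.25.
Price P_m = 167 − 1.5·6.25 = 157.625; MC(Q_m) = 117 + 5·6.25 = 148.25.
Competitive Q* = 7.6923, so ΔQ = 1.4423; wedge = 157.625 − 148.25 = 9.375.
DWL = ½ × 1.4423 × 9.375 = 6.76.

6.76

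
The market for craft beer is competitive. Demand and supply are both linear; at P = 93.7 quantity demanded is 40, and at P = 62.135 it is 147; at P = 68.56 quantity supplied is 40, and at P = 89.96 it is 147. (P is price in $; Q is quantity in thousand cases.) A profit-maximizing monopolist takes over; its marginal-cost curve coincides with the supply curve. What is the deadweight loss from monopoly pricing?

$284.46 thousand

Demand slope = (62.135 − 93.7)/(147 − 40) = −0.295, so P = 105.5 − 0.295Q.
Supply slope = (89.96 − 68.56)/(147 − 40) = 0.2, so P = 60.56 + 0.2Q.
Competitive equilibrium: 105.5 − 0.295Q = 60.56 + 0.2Q → Q* = 90.7879, P* = 78.7176.
Marginal revenue: MR = 105.5 − 0.59Q. Set MR = MC: 105.5 − 0.59Q = 60.56 + 0.2Q → Q_m = 56.8861.
Price P_m = 105.5 − 0.295·56.8861 = 88.7186; MC(Q_m) = 60.56 + 0.2·56.8861 = 71.9372.
Competitive Q* = 90.7879, so ΔQ = 33.9018; wedge = 88.7186 − 71.9372 = 16.7814.
The triangle = ½ × 33.9018 × 16.7814 = $284.46 thousand.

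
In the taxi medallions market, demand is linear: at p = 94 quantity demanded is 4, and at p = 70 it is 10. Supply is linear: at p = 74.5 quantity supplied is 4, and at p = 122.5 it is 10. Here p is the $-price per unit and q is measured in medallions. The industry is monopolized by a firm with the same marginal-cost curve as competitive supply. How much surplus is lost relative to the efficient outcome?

$11.87

Demand slope = (70 − 94)/(10 − 4) = −4, so p = 110 − 4q.
Supply slope = (122.5 − 74.5)/(10 − 4) = 8, so p = 42.5 + 8q.
Competitive equilibrium: 110 − 4q = 42.5 + 8q → q* = 5.625, p* = 87.5.
Marginal revenue: MR = 110 − 8q. Set MR = MC: 110 − 8q = 42.5 + 8q → q_m = 4.21875.
Price p_m = 110 − 4·4.21875 = 93.125; MC(q_m) = 42.5 + 8·4.21875 = 76.25.
Competitive q* = 5.625, so Δq = 1.40625; wedge = 93.125 − 76.25 = 16.875.
DWL = ½ × 1.40625 × 16.875 = $11.87.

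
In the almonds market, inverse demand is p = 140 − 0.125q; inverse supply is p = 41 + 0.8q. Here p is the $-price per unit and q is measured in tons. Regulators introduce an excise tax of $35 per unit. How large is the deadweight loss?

Competitive equilibrium: 140 − 0.125q = 41 + 0.8q → q* = 107.027, p* = 126.6216.
With the tax, the buyer price exceeds the seller price by 35: (140 − 0.125q) − (41 + 0.8q) = 35 → q' = 69.1892.
Δq = 107.027 − 69.1892 = 37.8378; the wedge equals the tax, 35.
DWL = ½ × 37.8378 × 35 = $662.16.

$662.16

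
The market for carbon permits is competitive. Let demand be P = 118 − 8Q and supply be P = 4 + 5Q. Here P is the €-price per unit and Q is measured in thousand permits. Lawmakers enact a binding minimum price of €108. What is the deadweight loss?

Competitive equilibrium: 118 − 8Q = 4 + 5Q → Q* = 8.7692, P* = 47.8462.
At the floor P = 108, quantity demanded = (118 − 108)/8 = 1.25.
Sellers' marginal cost at Q' = 1.25: 4 + 5·1.25 = 10.25.
ΔQ = 8.7692 − 1.25 = 7.5192; wedge = 108 − 10.25 = 97.75.
The triangle = ½ × 7.5192 × 97.75 = €367.50 thousand.

€367.50 thousand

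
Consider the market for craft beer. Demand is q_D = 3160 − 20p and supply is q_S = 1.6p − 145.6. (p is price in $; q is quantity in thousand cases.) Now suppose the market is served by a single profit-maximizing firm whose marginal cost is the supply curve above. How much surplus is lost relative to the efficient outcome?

In inverse form: demand p = 158 − 0.05q, supply p = 91 + 0.625q.
Competitive equilibrium: 158 − 0.05q = 91 + 0.625q → q* = 99.2593, p* = 153.037.
Marginal revenue: MR = 158 − 0.1q. Set MR = MC: 158 − 0.1q = 91 + 0.625q → q_m = 92.4138.
Price p_m = 158 − 0.05·92.4138 = 153.3793; MC(q_m) = 91 + 0.625·92.4138 = 148.7586.
Competitive q* = 99.2593, so Δq = 6.8455; wedge = 153.3793 − 148.7586 = 4.6207.
Welfare loss = ½ × 6.8455 × 4.6207 = $15.82 thousand.

$15.82 thousand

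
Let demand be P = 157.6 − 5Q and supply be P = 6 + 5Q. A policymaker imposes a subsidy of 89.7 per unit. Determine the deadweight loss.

402.30

Competitive equilibrium: 157.6 − 5Q = 6 + 5Q → Q* = 15.16, P* = 81.8.
The subsidy lowers effective supply by 89.7: P = 5Q − 83.7.
New quantity: 157.6 − 5Q = 5Q − 83.7 → Q' = 24.13.
Overproduction ΔQ = 24.13 − 15.16 = 8.97; wedge = subsidy = 89.7.
DWL = ½ × 8.97 × 89.7 = 402.30.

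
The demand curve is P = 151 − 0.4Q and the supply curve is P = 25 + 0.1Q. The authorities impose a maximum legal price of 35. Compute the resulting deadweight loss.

5776

Competitive equilibrium: 151 − 0.4Q = 25 + 0.1Q → Q* = 252, P* = 50.2.
At the ceiling P = 35, quantity supplied = (35 − 25)/0.1 = 100.
Willingness to pay at Q' = 100: 151 − 0.4·100 = 111.
ΔQ = 252 − 100 = 152; wedge = 111 − 35 = 76.
Deadweight loss = ½ × 152 × 76 = 5776.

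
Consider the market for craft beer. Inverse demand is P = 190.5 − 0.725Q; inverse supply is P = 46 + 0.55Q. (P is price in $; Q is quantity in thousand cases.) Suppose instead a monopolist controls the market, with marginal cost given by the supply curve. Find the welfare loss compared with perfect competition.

Competitive equilibrium: 190.5 − 0.725Q = 46 + 0.55Q → Q* = 113.3333, P* = 108.3333.
Marginal revenue: MR = 190.5 − 1.45Q. Set MR = MC: 190.5 − 1.45Q = 46 + 0.55Q → Q_m = 72.25.
Price P_m = 190.5 − 0.725·72.25 = 138.1188; MC(Q_m) = 46 + 0.55·72.25 = 85.7375.
Competitive Q* = 113.3333, so ΔQ = 41.0833; wedge = 138.1188 − 85.7375 = 52.3813.
Welfare loss = ½ × 41.0833 × 52.3813 = $1076 thousand.

$1076 thousand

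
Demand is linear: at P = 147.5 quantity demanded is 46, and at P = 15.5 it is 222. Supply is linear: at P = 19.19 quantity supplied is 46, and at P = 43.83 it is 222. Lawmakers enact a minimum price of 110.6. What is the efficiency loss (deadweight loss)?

Demand slope = (15.5 − 147.5)/(222 − 46) = −0.75, so P = 182 − 0.75Q.
Supply slope = (43.83 − 19.19)/(222 − 46) = 0.14, so P = 12.75 + 0.14Q.
Competitive equilibrium: 182 − 0.75Q = 12.75 + 0.14Q → Q* = 190.16854, P* = 39.3736.
At the floor P = 110.6, quantity demanded = (182 − 110.6)/0.75 = 95.2.
Sellers' marginal cost at Q' = 95.2: 12.75 + 0.14·95.2 = 26.078.
ΔQ = 190.16854 − 95.2 = 94.96854; wedge = 110.6 − 26.078 = 84.522.
Deadweight loss = ½ × 94.96854 × 84.522 = 4013.47.

4013.47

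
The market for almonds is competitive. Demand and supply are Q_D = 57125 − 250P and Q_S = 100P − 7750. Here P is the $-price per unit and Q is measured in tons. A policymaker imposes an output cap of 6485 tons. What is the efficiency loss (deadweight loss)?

$129473

In inverse form: demand P = 228.5 − 0.004Q, supply P = 77.5 + 0.01Q.
Competitive equilibrium: 228.5 − 0.004Q = 77.5 + 0.01Q → Q* = 10785.7143, P* = 185.3571.
At Q = 6485: demand price = 228.5 − 0.004·6485 = 202.56; supply price = 77.5 + 0.01·6485 = 142.35.
ΔQ = 10785.7143 − 6485 = 4300.7143; wedge = 202.56 − 142.35 = 60.21.
Welfare loss = ½ × 4300.7143 × 60.21 = $129473.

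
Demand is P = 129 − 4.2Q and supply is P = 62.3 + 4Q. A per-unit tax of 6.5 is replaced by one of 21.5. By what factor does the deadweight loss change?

10.941

Competitive equilibrium: 129 − 4.2Q = 62.3 + 4Q → Q* = 8.1341, P* = 94.8366.
For a per-unit tax t: ΔQ = t/8.2, so DWL = ½·t·(t/8.2) = t²/16.4.
At t = 6.5: DWL = 2.576. At t = 21.5: DWL = 28.186.
Ratio = (21.5/6.5)² = 10.941.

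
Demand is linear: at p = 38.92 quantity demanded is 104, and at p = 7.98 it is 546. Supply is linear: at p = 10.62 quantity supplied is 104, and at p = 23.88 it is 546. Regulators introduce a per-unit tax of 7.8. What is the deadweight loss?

Demand slope = (7.98 − 38.92)/(546 − 104) = −0.07, so p = 46.2 − 0.07q.
Supply slope = (23.88 − 10.62)/(546 − 104) = 0.03, so p = 7.5 + 0.03q.
Competitive equilibrium: 46.2 − 0.07q = 7.5 + 0.03q → q* = 387, p* = 19.11.
With the tax, the buyer price exceeds the seller price by 7.8: (46.2 − 0.07q) − (7.5 + 0.03q) = 7.8 → q' = 309.
Δq = 387 − 309 = 78; the wedge equals the tax, 7.8.
The triangle = ½ × 78 × 7.8 = 304.20.

304.20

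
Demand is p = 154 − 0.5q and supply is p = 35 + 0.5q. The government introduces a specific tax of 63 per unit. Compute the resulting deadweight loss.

1984.50

Competitive equilibrium: 154 − 0.5q = 35 + 0.5q → q* = 119, p* = 94.5.
With the tax, the buyer price exceeds the seller price by 63: (154 − 0.5q) − (35 + 0.5q) = 63 → q' = 56.
Δq = 119 − 56 = 63; the wedge equals the tax, 63.
Deadweight loss = ½ × 63 × 63 = 1984.50.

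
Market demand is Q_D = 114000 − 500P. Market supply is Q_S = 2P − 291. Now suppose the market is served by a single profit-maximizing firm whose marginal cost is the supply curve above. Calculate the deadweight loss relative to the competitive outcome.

0.11

In inverse form: demand P = 228 − 0.002Q, supply P = 145.5 + 0.5Q.
Competitive equilibrium: 228 − 0.002Q = 145.5 + 0.5Q → Q* = 164.3426, P* = 227.6713.
Marginal revenue: MR = 228 − 0.004Q. Set MR = MC: 228 − 0.004Q = 145.5 + 0.5Q → Q_m = 163.6905.
Price P_m = 228 − 0.002·163.6905 = 227.6726; MC(Q_m) = 145.5 + 0.5·163.6905 = 227.3453.
Competitive Q* = 164.3426, so ΔQ = 0.6521; wedge = 227.6726 − 227.3453 = 0.3273.
Welfare loss = ½ × 0.6521 × 0.3273 = 0.11.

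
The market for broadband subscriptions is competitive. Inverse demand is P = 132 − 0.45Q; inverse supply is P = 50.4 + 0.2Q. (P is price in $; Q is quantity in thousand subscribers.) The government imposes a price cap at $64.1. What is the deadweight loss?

$1057.35 thousand

Competitive equilibrium: 132 − 0.45Q = 50.4 + 0.2Q → Q* = 125.5385, P* = 75.5077.
At the ceiling P = 64.1, quantity supplied = (64.1 − 50.4)/0.2 = 68.5.
Willingness to pay at Q' = 68.5: 132 − 0.45·68.5 = 101.175.
ΔQ = 125.5385 − 68.5 = 57.0385; wedge = 101.175 − 64.1 = 37.075.
Deadweight loss = ½ × 57.0385 × 37.075 = $1057.35 thousand.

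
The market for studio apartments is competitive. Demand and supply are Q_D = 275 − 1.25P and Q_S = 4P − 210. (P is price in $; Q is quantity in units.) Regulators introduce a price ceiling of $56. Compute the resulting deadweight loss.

In inverse form: demand P = 220 − 0.8Q, supply P = 52.5 + 0.25Q.
Competitive equilibrium: 220 − 0.8Q = 52.5 + 0.25Q → Q* = 159.5238, P* = 92.381.
At the ceiling P = 56, quantity supplied = (56 − 52.5)/0.25 = 14.
Willingness to pay at Q' = 14: 220 − 0.8·14 = 208.8.
ΔQ = 159.5238 − 14 = 145.5238; wedge = 208.8 − 56 = 152.8.
Deadweight loss = ½ × 145.5238 × 152.8 = $11118.02.

$11118.02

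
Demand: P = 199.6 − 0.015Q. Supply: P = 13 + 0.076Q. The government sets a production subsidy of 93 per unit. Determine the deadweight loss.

Competitive equilibrium: 199.6 − 0.015Q = 13 + 0.076Q → Q* = 2050.5495, P* = 168.8418.
The subsidy lowers effective supply by 93: P = 0.076Q − 80.
New quantity: 199.6 − 0.015Q = 0.076Q − 80 → Q' = 3072.5275.
Overproduction ΔQ = 3072.5275 − 2050.5495 = 1021.978; wedge = subsidy = 93.
The triangle = ½ × 1021.978 × 93 = 47521.98.

47521.98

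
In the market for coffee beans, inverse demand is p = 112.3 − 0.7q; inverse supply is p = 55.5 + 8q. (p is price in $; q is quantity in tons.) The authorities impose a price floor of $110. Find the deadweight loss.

$45.75

Competitive equilibrium: 112.3 − 0.7q = 55.5 + 8q → q* = 6.5287, p* = 107.7299.
At the floor p = 110, quantity demanded = (112.3 − 110)/0.7 = 3.2857.
Sellers' marginal cost at q' = 3.2857: 55.5 + 8·3.2857 = 81.7856.
Δq = 6.5287 − 3.2857 = 3.243; wedge = 110 − 81.7856 = 28.2144.
The triangle = ½ × 3.243 × 28.2144 = $45.75.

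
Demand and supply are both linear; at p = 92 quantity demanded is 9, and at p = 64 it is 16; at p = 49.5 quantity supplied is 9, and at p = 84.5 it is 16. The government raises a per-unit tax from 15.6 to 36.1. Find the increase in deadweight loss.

Demand slope = (64 − 92)/(16 − 9) = −4, so p = 128 − 4q.
Supply slope = (84.5 − 49.5)/(16 − 9) = 5, so p = 4.5 + 5q.
Competitive equilibrium: 128 − 4q = 4.5 + 5q → q* = 13.7222, p* = 73.1111.
For a per-unit tax t: Δq = t/9, so DWL = ½·t·(t/9) = t²/18.
At t = 15.6: DWL = 13.52. At t = 36.1: DWL = 72.401.
Increase = 72.401 − 13.52 = 58.88.

58.88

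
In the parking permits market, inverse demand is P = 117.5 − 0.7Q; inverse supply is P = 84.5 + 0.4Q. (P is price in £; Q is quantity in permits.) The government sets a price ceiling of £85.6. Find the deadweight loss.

Competitive equilibrium: 117.5 − 0.7Q = 84.5 + 0.4Q → Q* = 30, P* = 96.5.
At the ceiling P = 85.6, quantity supplied = (85.6 − 84.5)/0.4 = 2.75.
Willingness to pay at Q' = 2.75: 117.5 − 0.7·2.75 = 115.575.
ΔQ = 30 − 2.75 = 27.25; wedge = 115.575 − 85.6 = 29.975.
Deadweight loss = ½ × 27.25 × 29.975 = £408.41.

£408.41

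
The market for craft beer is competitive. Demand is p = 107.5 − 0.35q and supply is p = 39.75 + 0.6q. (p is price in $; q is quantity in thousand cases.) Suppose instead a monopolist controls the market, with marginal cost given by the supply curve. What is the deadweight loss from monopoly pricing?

$175.11 thousand

Competitive equilibrium: 107.5 − 0.35q = 39.75 + 0.6q → q* = 71.3158, p* = 82.5395.
Marginal revenue: MR = 107.5 − 0.7q. Set MR = MC: 107.5 − 0.7q = 39.75 + 0.6q → q_m = 52.1154.
Price p_m = 107.5 − 0.35·52.1154 = 89.2596; MC(q_m) = 39.75 + 0.6·52.1154 = 71.0192.
Competitive q* = 71.3158, so Δq = 19.2004; wedge = 89.2596 − 71.0192 = 18.2404.
The triangle = ½ × 19.2004 × 18.2404 = $175.11 thousand.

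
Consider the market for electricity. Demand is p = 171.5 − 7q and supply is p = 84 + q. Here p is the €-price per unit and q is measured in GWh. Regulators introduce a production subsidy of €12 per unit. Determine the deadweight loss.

Competitive equilibrium: 171.5 − 7q = 84 + q → q* = 10.9375, p* = 94.9375.
The subsidy lowers effective supply by 12: p = 72 + q.
New quantity: 171.5 − 7q = 72 + q → q' = 12.4375.
Overproduction Δq = 12.4375 − 10.9375 = 1.5; wedge = subsidy = 12.
The triangle = ½ × 1.5 × 12 = €9.

€9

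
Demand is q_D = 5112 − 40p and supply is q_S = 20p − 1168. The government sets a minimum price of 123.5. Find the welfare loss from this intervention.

In inverse form: demand p = 127.8 − 0.025q, supply p = 58.4 + 0.05q.
Competitive equilibrium: 127.8 − 0.025q = 58.4 + 0.05q → q* = 925.3333, p* = 104.6667.
At the floor p = 123.5, quantity demanded = (127.8 − 123.5)/0.025 = 172.
Sellers' marginal cost at q' = 172: 58.4 + 0.05·172 = 67.
Δq = 925.3333 − 172 = 753.3333; wedge = 123.5 − 67 = 56.5.
DWL = ½ × 753.3333 × 56.5 = 21281.67.

21281.67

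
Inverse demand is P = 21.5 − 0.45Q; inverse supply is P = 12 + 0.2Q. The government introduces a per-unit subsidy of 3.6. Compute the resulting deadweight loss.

9.97

Competitive equilibrium: 21.5 − 0.45Q = 12 + 0.2Q → Q* = 14.6154, P* = 14.9231.
The subsidy lowers effective supply by 3.6: P = 8.4 + 0.2Q.
New quantity: 21.5 − 0.45Q = 8.4 + 0.2Q → Q' = 20.1538.
Overproduction ΔQ = 20.1538 − 14.6154 = 5.5384; wedge = subsidy = 3.6.
The triangle = ½ × 5.5384 × 3.6 = 9.97.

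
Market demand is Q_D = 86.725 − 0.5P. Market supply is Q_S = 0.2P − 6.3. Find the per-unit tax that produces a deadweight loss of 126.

42

In inverse form: demand P = 173.45 − 2Q, supply P = 31.5 + 5Q.
Competitive equilibrium: 173.45 − 2Q = 31.5 + 5Q → Q* = 20.2786, P* = 132.8929.
A tax t gives ΔQ = t/7 and wedge t, so DWL = t²/14.
t²/14 = 126 → t² = 1764 → t = 42.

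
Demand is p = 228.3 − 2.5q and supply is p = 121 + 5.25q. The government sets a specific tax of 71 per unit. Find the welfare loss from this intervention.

325.23

Competitive equilibrium: 228.3 − 2.5q = 121 + 5.25q → q* = 13.8452, p* = 193.6871.
With the tax, the buyer price exceeds the seller price by 71: (228.3 − 2.5q) − (121 + 5.25q) = 71 → q' = 4.6839.
Δq = 13.8452 − 4.6839 = 9.1613; the wedge equals the tax, 71.
The triangle = ½ × 9.1613 × 71 = 325.23.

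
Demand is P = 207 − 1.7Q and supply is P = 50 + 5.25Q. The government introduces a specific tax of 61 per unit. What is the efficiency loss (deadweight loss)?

267.70

Competitive equilibrium: 207 − 1.7Q = 50 + 5.25Q → Q* = 22.5899, P* = 168.5971.
With the tax, the buyer price exceeds the seller price by 61: (207 − 1.7Q) − (50 + 5.25Q) = 61 → Q' = 13.8129.
ΔQ = 22.5899 − 13.8129 = 8.777; the wedge equals the tax, 61.
Deadweight loss = ½ × 8.777 × 61 = 267.70.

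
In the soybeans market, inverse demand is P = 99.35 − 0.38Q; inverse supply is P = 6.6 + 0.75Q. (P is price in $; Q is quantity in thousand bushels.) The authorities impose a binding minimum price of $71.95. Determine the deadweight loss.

$56.21 thousand

Competitive equilibrium: 99.35 − 0.38Q = 6.6 + 0.75Q → Q* = 82.0796, P* = 68.1597.
At the floor P = 71.95, quantity demanded = (99.35 − 71.95)/0.38 = 72.1053.
Sellers' marginal cost at Q' = 72.1053: 6.6 + 0.75·72.1053 = 60.679.
ΔQ = 82.0796 − 72.1053 = 9.9743; wedge = 71.95 − 60.679 = 11.271.
DWL = ½ × 9.9743 × 11.271 = $56.21 thousand.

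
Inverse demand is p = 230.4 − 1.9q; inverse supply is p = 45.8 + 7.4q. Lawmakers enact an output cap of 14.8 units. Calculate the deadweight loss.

118.56

Competitive equilibrium: 230.4 − 1.9q = 45.8 + 7.4q → q* = 19.8495, p* = 192.686.
At q = 14.8: demand price = 230.4 − 1.9·14.8 = 202.28; supply price = 45.8 + 7.4·14.8 = 155.32.
Δq = 19.8495 − 14.8 = 5.0495; wedge = 202.28 − 155.32 = 46.96.
DWL = ½ × 5.0495 × 46.96 = 118.56.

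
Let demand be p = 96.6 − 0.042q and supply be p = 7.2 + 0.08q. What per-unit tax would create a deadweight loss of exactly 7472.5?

Competitive equilibrium: 96.6 − 0.042q = 7.2 + 0.08q → q* = 732.7869, p* = 65.823.
A tax t gives Δq = t/0.122 and wedge t, so DWL = t²/0.244.
t²/0.244 = 7472.5 → t² = 1823.29 → t = 42.7.

42.7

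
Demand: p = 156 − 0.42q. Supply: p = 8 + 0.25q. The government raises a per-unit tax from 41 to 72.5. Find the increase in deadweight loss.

Competitive equilibrium: 156 − 0.42q = 8 + 0.25q → q* = 220.8955, p* = 63.2239.
For a per-unit tax t: Δq = t/0.67, so DWL = ½·t·(t/0.67) = t²/1.34.
At t = 41: DWL = 1254.478. At t = 72.5: DWL = 3922.575.
Increase = 3922.575 − 1254.478 = 2668.10.

2668.10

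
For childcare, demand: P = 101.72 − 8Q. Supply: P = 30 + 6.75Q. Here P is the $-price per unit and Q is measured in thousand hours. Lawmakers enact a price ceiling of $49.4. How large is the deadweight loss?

$29.16 thousand

Competitive equilibrium: 101.72 − 8Q = 30 + 6.75Q → Q* = 4.8624, P* = 62.821.
At the ceiling P = 49.4, quantity supplied = (49.4 − 30)/6.75 = 2.8741.
Willingness to pay at Q' = 2.8741: 101.72 − 8·2.8741 = 78.7272.
ΔQ = 4.8624 − 2.8741 = 1.9883; wedge = 78.7272 − 49.4 = 29.3272.
The triangle = ½ × 1.9883 × 29.3272 = $29.16 thousand.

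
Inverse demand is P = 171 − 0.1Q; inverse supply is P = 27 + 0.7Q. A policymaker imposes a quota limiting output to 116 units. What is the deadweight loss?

Competitive equilibrium: 171 − 0.1Q = 27 + 0.7Q → Q* = 180, P* = 153.
At Q = 116: demand price = 171 − 0.1·116 = 159.4; supply price = 27 + 0.7·116 = 108.2.
ΔQ = 180 − 116 = 64; wedge = 159.4 − 108.2 = 51.2.
Welfare loss = ½ × 64 × 51.2 = 1638.40.

1638.40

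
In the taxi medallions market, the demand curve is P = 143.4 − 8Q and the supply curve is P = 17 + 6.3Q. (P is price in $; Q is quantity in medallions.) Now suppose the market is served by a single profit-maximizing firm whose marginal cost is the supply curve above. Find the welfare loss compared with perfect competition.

$71.89

Competitive equilibrium: 143.4 − 8Q = 17 + 6.3Q → Q* = 8.8392, P* = 72.6867.
Marginal revenue: MR = 143.4 − 16Q. Set MR = MC: 143.4 − 16Q = 17 + 6.3Q → Q_m = 5.6682.
Price P_m = 143.4 − 8·5.6682 = 98.0544; MC(Q_m) = 17 + 6.3·5.6682 = 52.7097.
Competitive Q* = 8.8392, so ΔQ = 3.171; wedge = 98.0544 − 52.7097 = 45.3447.
DWL = ½ × 3.171 × 45.3447 = $71.89.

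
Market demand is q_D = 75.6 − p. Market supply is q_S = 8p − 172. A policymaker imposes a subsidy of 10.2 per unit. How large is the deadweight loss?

46.24

In inverse form: demand p = 75.6 − q, supply p = 21.5 + 0.125q.
Competitive equilibrium: 75.6 − q = 21.5 + 0.125q → q* = 48.0889, p* = 27.5111.
The subsidy lowers effective supply by 10.2: p = 11.3 + 0.125q.
New quantity: 75.6 − q = 11.3 + 0.125q → q' = 57.1556.
Overproduction Δq = 57.1556 − 48.0889 = 9.0667; wedge = subsidy = 10.2.
Deadweight loss = ½ × 9.0667 × 10.2 = 46.24.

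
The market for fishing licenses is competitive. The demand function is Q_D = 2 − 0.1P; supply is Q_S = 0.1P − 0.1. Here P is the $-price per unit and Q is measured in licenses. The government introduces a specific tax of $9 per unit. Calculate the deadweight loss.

$2.025

In inverse form: demand P = 20 − 10Q, supply P = 1 + 10Q.
Competitive equilibrium: 20 − 10Q = 1 + 10Q → Q* = 0.95, P* = 10.5.
With the tax, the buyer price exceeds the seller price by 9: (20 − 10Q) − (1 + 10Q) = 9 → Q' = 0.5.
ΔQ = 0.95 − 0.5 = 0.45; the wedge equals the tax, 9.
Welfare loss = ½ × 0.45 × 9 = $2.025.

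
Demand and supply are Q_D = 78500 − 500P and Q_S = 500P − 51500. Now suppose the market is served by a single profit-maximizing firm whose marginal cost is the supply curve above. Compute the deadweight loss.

40500

In inverse form: demand P = 157 − 0.002Q, supply P = 103 + 0.002Q.
Competitive equilibrium: 157 − 0.002Q = 103 + 0.002Q → Q* = 13500, P* = 130.
Marginal revenue: MR = 157 − 0.004Q. Set MR = MC: 157 − 0.004Q = 103 + 0.002Q → Q_m = 9000.
Price P_m = 157 − 0.002·9000 = 139; MC(Q_m) = 103 + 0.002·9000 = 121.
Competitive Q* = 13500, so ΔQ = 4500; wedge = 139 − 121 = 18.
Welfare loss = ½ × 4500 × 18 = 40500.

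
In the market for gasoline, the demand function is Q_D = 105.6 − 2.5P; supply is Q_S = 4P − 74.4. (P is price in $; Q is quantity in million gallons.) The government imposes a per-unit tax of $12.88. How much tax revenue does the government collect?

In inverse form: demand P = 42.24 − 0.4Q, supply P = 18.6 + 0.25Q.
Competitive equilibrium: 42.24 − 0.4Q = 18.6 + 0.25Q → Q* = 36.3692, P* = 27.6923.
With the tax, the buyer price exceeds the seller price by 12.88: (42.24 − 0.4Q) − (18.6 + 0.25Q) = 12.88 → Q' = 16.5538.
Tax revenue = 12.88 × 16.5538 = $213.21 million.

$213.21 million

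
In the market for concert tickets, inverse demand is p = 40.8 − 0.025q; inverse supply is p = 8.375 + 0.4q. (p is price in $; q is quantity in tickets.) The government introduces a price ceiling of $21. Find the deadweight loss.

Competitive equilibrium: 40.8 − 0.025q = 8.375 + 0.4q → q* = 76.2941, p* = 38.8926.
At the ceiling p = 21, quantity supplied = (21 − 8.375)/0.4 = 31.5625.
Willingness to pay at q' = 31.5625: 40.8 − 0.025·31.5625 = 40.0109.
Δq = 76.2941 − 31.5625 = 44.7316; wedge = 40.0109 − 21 = 19.0109.
DWL = ½ × 44.7316 × 19.0109 = $425.19.

$425.19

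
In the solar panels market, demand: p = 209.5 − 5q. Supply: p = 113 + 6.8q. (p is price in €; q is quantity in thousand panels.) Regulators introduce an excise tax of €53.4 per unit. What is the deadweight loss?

Competitive equilibrium: 209.5 − 5q = 113 + 6.8q → q* = 8.178, p* = 168.6102.
With the tax, the buyer price exceeds the seller price by 53.4: (209.5 − 5q) − (113 + 6.8q) = 53.4 → q' = 3.6525.
Δq = 8.178 − 3.6525 = 4.5255; the wedge equals the tax, 53.4.
Welfare loss = ½ × 4.5255 × 53.4 = €120.83 thousand.

€120.83 thousand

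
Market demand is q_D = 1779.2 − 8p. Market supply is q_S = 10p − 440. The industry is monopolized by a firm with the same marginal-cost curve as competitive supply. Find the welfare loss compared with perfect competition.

9021.13

In inverse form: demand p = 222.4 − 0.125q, supply p = 44 + 0.1q.
Competitive equilibrium: 222.4 − 0.125q = 44 + 0.1q → q* = 792.88889, p* = 123.28889.
Marginal revenue: MR = 222.4 − 0.25q. Set MR = MC: 222.4 − 0.25q = 44 + 0.1q → q_m = 509.71429.
Price p_m = 222.4 − 0.125·509.71429 = 158.68571; MC(q_m) = 44 + 0.1·509.71429 = 94.97143.
Competitive q* = 792.88889, so Δq = 283.1746; wedge = 158.68571 − 94.97143 = 63.71428.
Deadweight loss = ½ × 283.1746 × 63.71428 = 9021.13.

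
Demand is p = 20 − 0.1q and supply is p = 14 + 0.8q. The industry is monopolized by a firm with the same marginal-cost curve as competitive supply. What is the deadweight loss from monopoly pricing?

Competitive equilibrium: 20 − 0.1q = 14 + 0.8q → q* = 6.6667, p* = 19.3333.
Marginal revenue: MR = 20 − 0.2q. Set MR = MC: 20 − 0.2q = 14 + 0.8q → q_m = 6.
Price p_m = 20 − 0.1·6 = 19.4; MC(q_m) = 14 + 0.8·6 = 18.8.
Competitive q* = 6.6667, so Δq = 0.6667; wedge = 19.4 − 18.8 = 0.6.
The triangle = ½ × 0.6667 × 0.6 = 0.20.

0.20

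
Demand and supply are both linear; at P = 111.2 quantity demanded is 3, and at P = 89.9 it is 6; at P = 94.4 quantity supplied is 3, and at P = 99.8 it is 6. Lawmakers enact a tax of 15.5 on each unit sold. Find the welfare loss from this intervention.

13.50

Demand slope = (89.9 − 111.2)/(6 − 3) = −7.1, so P = 132.5 − 7.1Q.
Supply slope = (99.8 − 94.4)/(6 − 3) = 1.8, so P = 89 + 1.8Q.
Competitive equilibrium: 132.5 − 7.1Q = 89 + 1.8Q → Q* = 4.8876, P* = 97.7978.
With the tax, the buyer price exceeds the seller price by 15.5: (132.5 − 7.1Q) − (89 + 1.8Q) = 15.5 → Q' = 3.1461.
ΔQ = 4.8876 − 3.1461 = 1.7415; the wedge equals the tax, 15.5.
Welfare loss = ½ × 1.7415 × 15.5 = 13.50.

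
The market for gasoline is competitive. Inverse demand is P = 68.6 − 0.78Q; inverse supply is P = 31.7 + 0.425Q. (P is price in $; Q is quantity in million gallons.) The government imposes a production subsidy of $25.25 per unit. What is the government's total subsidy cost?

Competitive equilibrium: 68.6 − 0.78Q = 31.7 + 0.425Q → Q* = 30.6224, P* = 44.7145.
The subsidy lowers effective supply by 25.25: P = 6.45 + 0.425Q.
New quantity: 68.6 − 0.78Q = 6.45 + 0.425Q → Q' = 51.5768.
Total subsidy cost = 25.25 × 51.5768 = $1302.31 million.

$1302.31 million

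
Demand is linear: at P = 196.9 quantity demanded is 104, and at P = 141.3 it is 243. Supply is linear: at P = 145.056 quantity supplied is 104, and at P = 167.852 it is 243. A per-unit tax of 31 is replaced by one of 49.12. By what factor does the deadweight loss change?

Demand slope = (141.3 − 196.9)/(243 − 104) = −0.4, so P = 238.5 − 0.4Q.
Supply slope = (167.852 − 145.056)/(243 − 104) = 0.164, so P = 128 + 0.164Q.
Competitive equilibrium: 238.5 − 0.4Q = 128 + 0.164Q → Q* = 195.922, P* = 160.1312.
For a per-unit tax t: ΔQ = t/0.564, so DWL = ½·t·(t/0.564) = t²/1.128.
At t = 31: DWL = 851.950. At t = 49.12: DWL = 2138.984.
Ratio = (49.12/31)² = 2.511.

2.511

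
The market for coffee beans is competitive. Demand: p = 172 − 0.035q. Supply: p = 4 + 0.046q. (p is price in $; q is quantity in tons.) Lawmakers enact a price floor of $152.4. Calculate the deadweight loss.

$92843.02

Competitive equilibrium: 172 − 0.035q = 4 + 0.046q → q* = 2074.0741, p* = 99.4074.
At the floor p = 152.4, quantity demanded = (172 − 152.4)/0.035 = 560.
Sellers' marginal cost at q' = 560: 4 + 0.046·560 = 29.76.
Δq = 2074.0741 − 560 = 1514.0741; wedge = 152.4 − 29.76 = 122.64.
The triangle = ½ × 1514.0741 × 122.64 = $92843.02.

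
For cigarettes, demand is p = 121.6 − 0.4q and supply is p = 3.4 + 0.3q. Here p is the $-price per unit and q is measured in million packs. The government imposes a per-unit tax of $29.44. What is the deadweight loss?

Competitive equilibrium: 121.6 − 0.4q = 3.4 + 0.3q → q* = 168.8571, p* = 54.0571.
With the tax, the buyer price exceeds the seller price by 29.44: (121.6 − 0.4q) − (3.4 + 0.3q) = 29.44 → q' = 126.8.
Δq = 168.8571 − 126.8 = 42.0571; the wedge equals the tax, 29.44.
The triangle = ½ × 42.0571 × 29.44 = $619.08 million.

$619.08 million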